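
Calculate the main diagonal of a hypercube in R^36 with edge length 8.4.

The space diagonal of an n-cube of side s is s√n. Here 8.4·√36 = 50.4.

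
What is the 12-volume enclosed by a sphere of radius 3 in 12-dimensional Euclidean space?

The n-ball volume is π^(n/2)·r^n/Γ(n/2+1). With n=12, r=3: V = 59049·π^6/80 ≈ 709613.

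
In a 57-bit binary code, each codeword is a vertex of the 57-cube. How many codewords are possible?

An n-cube has 2^n vertices; for n = 57 that is 2^57 = 144115188075855872.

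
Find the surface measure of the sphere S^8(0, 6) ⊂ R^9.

S_9(6) = 2·π^(9/2)·(6)^8 / Γ(9/2) = 17915904·π^4/35 ≈ 4.98621e+07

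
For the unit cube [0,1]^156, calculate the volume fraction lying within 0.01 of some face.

Shell fraction = 1 - (1-0.02)^156 ≈ 0.957217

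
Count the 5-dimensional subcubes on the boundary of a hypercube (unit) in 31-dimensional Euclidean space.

Choose 5 of 31 axes to span the face (C(31,5) = 169911 ways), then fix each of the remaining 26 coordinates at one of its two extreme values (2^26 = 67108864 ways): 169911·67108864 = 11402534191104.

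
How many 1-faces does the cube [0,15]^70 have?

Number of 1-faces = C(70,1)·2^(70-1) = 70·590295810358705651712 = 41320706725109395619840.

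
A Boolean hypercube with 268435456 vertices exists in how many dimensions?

The n-cube has 2^n vertices, and 268435456 = 2^28, so n = 28.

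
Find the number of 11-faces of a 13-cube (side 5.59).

Number of 11-faces = C(13,11) · 2^(13-11) = 78 · 4 = 312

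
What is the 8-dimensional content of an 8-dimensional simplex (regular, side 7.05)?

For a regular n-simplex with edge a, V = (a^n / n!)·√((n+1)/2^n). With a=7.05, n=8: V ≈ 28.3788.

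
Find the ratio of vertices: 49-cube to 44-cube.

The 49-cube has 2^49 = 562949953421312 vertices. The 44-cube has 2^44 = 17592186044416 vertices. Ratio: 562949953421312/17592186044416 = 32.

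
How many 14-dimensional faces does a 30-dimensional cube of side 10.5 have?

f_14(30-cube) = (30 choose 14) · 2^16 = 9530420428800.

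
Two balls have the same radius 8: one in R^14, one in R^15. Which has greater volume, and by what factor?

V_14(8) ≈ 2.63559e+12, V_15(8) ≈ 1.34208e+13. The 15-ball is larger by a factor of 5.092.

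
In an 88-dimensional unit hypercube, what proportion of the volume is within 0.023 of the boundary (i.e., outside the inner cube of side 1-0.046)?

Shell fraction = 1 - (1-0.046)^88 ≈ 0.984142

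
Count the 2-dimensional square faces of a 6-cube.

f_2(6-cube) = (6 choose 2) · 2^4 = 240.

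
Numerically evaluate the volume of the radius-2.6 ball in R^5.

The n-ball volume is π^(n/2)·r^n/Γ(n/2+1). With n=5, r=2.6: V ≈ 625.411.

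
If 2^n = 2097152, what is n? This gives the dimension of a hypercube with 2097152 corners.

n = log_2(2097152) = 21.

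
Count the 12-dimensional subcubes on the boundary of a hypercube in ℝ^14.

An n-cube has C(n,k)·2^(n-k) k-faces. Here C(14,12)·2^2 = 91·4 = 364.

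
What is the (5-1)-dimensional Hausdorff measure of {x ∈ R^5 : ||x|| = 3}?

S = n·V_n(r)/r = 5·V_5(3)/3 (volume-to-surface relation), giving 216·π^2 ≈ 2131.83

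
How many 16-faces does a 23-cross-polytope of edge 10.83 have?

f_16(23-orthoplex) = 2^17 · (23 choose 17) = 13231325184.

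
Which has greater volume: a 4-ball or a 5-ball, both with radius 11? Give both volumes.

V_4(11) ≈ 72250.4. V_5(11) ≈ 847738. The 5-ball is larger.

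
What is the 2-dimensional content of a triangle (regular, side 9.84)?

Area = (√3/4) · 9.84² = 41.9267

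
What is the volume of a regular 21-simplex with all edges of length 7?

For a regular n-simplex with edge a, V = (a^n / n!)·√((n+1)/2^n). With a=7, n=21: V ≈ 3.54088e-05.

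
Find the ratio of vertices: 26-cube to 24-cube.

The 26-cube has 2^26 = 67108864 vertices. The 24-cube has 2^24 = 16777216 vertices. Ratio: 67108864/16777216 = 4.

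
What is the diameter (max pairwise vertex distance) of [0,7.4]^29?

||(7.4,7.4,...,7.4)|| = √(29)·7.4 ≈ 39.8502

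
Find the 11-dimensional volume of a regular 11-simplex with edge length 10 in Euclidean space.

Volume = 10^11 · √(12/2^11) / 11! ≈ 191.765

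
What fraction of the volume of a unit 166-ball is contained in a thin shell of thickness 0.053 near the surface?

Shell fraction = 1 - (1-0.053)^166 ≈ 0.999881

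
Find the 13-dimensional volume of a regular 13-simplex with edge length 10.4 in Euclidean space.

V_13 = √(14) · 10.4^13 / (13! · 2^(13/2)) ≈ 110.541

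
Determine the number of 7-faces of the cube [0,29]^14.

Choose 7 of 14 axes to span the face (C(14,7) = 3432 ways), then fix each of the remaining 7 coordinates at one of its two extreme values (2^7 = 128 ways): 3432·128 = 439296.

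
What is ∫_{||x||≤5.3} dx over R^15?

The n-ball volume is π^(n/2)·r^n/Γ(n/2+1). With n=15, r=5.3: V ≈ 2.78977e+10.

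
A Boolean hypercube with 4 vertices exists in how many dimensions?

n = log_2(4) = 2.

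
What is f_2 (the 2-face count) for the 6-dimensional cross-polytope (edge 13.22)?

f_2(6-orthoplex) = 2^3 · (6 choose 3) = 160.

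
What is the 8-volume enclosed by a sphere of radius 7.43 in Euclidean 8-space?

Volume = π^{8/2}·(7.43)^8/Γ(5) ≈ 3.76963e+07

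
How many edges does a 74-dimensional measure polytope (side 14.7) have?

The 74-cube has n·2^(n-1) = 74·2^73 = 74·9444732965739290427392 = 698910239464707491627008 edges.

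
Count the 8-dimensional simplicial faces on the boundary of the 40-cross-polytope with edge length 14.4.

f_8(40-orthoplex) = 2^9 · (40 choose 9) = 140000706560.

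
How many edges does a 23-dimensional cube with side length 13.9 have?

An n-cube has n·2^(n-1) edges. With n = 23: 23·4194304 = 96468992.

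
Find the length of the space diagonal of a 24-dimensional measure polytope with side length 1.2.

Diagonal = √24 · 1.2 ≈ 5.87878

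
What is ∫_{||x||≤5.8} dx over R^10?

Volume = π^{10/2}·(5.8)^10/Γ(6) ≈ 1.09862e+08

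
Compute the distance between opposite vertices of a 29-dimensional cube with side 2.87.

d = √(2.87² + 2.87² + ... + 2.87²) [29 terms] = √(29·2.87²) = 2.87√29 ≈ 15.4554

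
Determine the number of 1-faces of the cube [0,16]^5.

Choose 1 of 5 axes to span the face (C(5,1) = 5 ways), then fix each of the remaining 4 coordinates at one of its two extreme values (2^4 = 16 ways): 5·16 = 80.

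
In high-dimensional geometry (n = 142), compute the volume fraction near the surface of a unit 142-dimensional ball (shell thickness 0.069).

1 - (1-0.069)^142 ≈ 0.999961 ≈ 99.996102%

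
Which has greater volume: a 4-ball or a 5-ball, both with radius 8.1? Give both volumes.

V_4(8.1) ≈ 21242.7. V_5(8.1) ≈ 183537. The 5-ball is larger.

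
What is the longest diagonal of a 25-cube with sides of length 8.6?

The space diagonal of an n-cube of side s is s√n. Here 8.6·√25 = 43.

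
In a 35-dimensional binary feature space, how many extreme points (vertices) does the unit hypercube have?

An n-cube has 2^n vertices; for n = 35 that is 2^35 = 34359738368.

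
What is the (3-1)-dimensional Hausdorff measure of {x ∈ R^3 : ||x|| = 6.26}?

|∂B_3(6.26)| = 4πr² = 4π·(6.26)² ≈ 492.446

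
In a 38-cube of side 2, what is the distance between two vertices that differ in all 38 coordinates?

||(2,2,...,2)|| = √(38)·2 ≈ 12.3288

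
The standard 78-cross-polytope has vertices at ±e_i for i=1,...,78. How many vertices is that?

The 78-dimensional cross-polytope has 2n = 2·78 = 156 vertices.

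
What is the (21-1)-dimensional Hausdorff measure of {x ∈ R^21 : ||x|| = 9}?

The surface area of an n-ball is 2π^(n/2) r^(n-1) / Γ(n/2). For n=21, r=9: 307393813088254199808·π^10/8083075 ≈ 3.56137e+18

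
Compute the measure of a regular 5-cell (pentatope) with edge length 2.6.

V_4 = √(5) · 2.6^4 / (4! · 2^(4/2)) ≈ 1.06441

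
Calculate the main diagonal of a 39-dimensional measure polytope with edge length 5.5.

Diagonal = √39 · 5.5 ≈ 34.3475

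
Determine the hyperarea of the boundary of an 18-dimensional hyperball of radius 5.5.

S_18(5.5) = 2·π^(18/2)·(5.5)^17 / Γ(18/2) = 505447028499293771·π^9/2642411520 ≈ 5.70196e+12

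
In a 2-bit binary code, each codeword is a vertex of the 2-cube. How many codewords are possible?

Number of vertices = 2^2 = 4.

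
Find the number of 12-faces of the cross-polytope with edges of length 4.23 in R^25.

An n-cross-polytope has 2^(k+1)·C(n,k+1) k-faces. Here 2^13·C(25,13) = 8192·5200300 = 42600857600.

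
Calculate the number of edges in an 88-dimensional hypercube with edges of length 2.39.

Each of the 2^88 = 309485009821345068724781056 vertices has degree 88; total edges = 88·2^88/2 = 13617340432139183023890366464.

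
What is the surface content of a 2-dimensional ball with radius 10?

S_2(10) = 2·π^(2/2)·(10)^1 / Γ(2/2) = 2πr = 2π·10 ≈ 62.8319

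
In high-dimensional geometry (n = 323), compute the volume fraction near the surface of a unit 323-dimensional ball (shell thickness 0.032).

1 - (1-0.032)^323 ≈ 0.999973 ≈ 99.997260%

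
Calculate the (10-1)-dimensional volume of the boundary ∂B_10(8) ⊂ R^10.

|∂B_10(8)| = 33554432·π^5/3 ≈ 3.42277e+09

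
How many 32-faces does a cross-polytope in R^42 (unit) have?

f_32(42-orthoplex) = 2^33 · (42 choose 33) = 3830181483008491520.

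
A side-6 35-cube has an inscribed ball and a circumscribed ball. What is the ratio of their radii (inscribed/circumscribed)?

Ratio = (s/2)/(s√35/2) = 35^(-1/2) ≈ 0.169031.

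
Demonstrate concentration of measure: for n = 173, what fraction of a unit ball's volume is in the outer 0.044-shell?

1 - (1-0.044)^173 ≈ 0.999584 ≈ 99.9584%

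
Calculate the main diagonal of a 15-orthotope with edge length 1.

Diagonal = √15 · 1 ≈ 3.87298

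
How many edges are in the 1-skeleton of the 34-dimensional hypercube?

Each of the 2^34 = 17179869184 vertices has degree 34; total edges = 34·2^34/2 = 292057776128.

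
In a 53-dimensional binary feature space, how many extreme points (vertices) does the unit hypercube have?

Each vertex is a binary string of length 53, so there are 2^53 = 9007199254740992.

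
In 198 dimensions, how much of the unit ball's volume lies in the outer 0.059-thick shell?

V(inner)/V(outer) = ((1-0.059)/1)^198 ≈ 5.899e-06, so the shell fraction is 0.999994.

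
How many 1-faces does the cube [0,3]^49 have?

Number of 1-faces = C(49,1)·2^(49-1) = 49·281474976710656 = 13792273858822144.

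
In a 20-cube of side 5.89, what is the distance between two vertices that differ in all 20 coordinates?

The space diagonal of an n-cube of side s is s√n. Here 5.89·√20 ≈ 26.3409.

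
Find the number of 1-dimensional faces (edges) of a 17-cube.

Number of 1-faces = C(17,1)·2^(17-1) = 17·65536 = 1114112.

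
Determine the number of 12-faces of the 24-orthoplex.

An n-cross-polytope has 2^(k+1)·C(n,k+1) k-faces. Here 2^13·C(24,13) = 8192·2496144 = 20448411648.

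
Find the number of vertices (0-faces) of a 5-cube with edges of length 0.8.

Choose 0 of 5 axes to span the face (C(5,0) = 1 way), then fix each of the remaining 5 coordinates at one of its two extreme values (2^5 = 32 ways): 1·32 = 32.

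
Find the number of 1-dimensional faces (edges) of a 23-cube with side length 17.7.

Number of 1-faces = C(23,1)·2^(23-1) = 23·4194304 = 96468992.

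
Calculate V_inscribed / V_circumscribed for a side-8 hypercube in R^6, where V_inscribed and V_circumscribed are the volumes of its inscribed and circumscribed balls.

V_in / V_out = (r_in/r_out)^6 = (1/√6)^6 = 6^(-6/2) ≈ 0.00462963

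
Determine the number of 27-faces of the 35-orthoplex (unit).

Each 27-face is the convex hull of 28 vertices, one chosen as ±e_i from each of 28 distinct axes: 2^28·C(35,28) = 1805099592581120.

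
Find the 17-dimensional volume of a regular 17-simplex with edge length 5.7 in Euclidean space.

Volume = 5.7^17 · √(18/2^17) / 17! ≈ 0.000233177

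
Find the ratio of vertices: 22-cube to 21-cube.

The 22-cube has 2^22 = 4194304 vertices. The 21-cube has 2^21 = 2097152 vertices. Ratio: 4194304/2097152 = 2.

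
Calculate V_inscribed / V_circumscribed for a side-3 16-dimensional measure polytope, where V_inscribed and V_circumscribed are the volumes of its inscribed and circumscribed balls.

V_in/V_out = n^(-n/2) = 16^(-16/2) ≈ 2.32831e-10.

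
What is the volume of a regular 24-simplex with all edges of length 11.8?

V = (11.8^24 / 24!) · √((24+1) / 2^24) ≈ 0.104489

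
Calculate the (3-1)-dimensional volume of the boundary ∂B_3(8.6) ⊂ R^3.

The surface area of an n-ball is 2π^(n/2) r^(n-1) / Γ(n/2). For n=3, r=8.6: 4πr² = 4π·(8.6)² ≈ 929.409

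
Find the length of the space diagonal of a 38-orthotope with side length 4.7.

The space diagonal of an n-cube of side s is s√n. Here 4.7·√38 ≈ 28.9727.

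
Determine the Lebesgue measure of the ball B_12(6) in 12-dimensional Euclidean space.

V = 15116544·π^6/5 ≈ 2.90658e+09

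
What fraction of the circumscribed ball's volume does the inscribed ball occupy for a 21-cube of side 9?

V_in/V_out = n^(-n/2) = 21^(-21/2) ≈ 1.30827e-14.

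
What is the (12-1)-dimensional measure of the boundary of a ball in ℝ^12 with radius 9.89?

The surface area of an n-ball is 2π^(n/2) r^(n-1) / Γ(n/2). For n=12, r=9.89: 1.41875e+12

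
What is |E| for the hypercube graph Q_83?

Each of the 2^83 = 9671406556917033397649408 vertices has degree 83; total edges = 83·2^83/2 = 401363372112056886002450432.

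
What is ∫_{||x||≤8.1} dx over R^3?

The n-ball volume is π^(n/2)·r^n/Γ(n/2+1). With n=3, r=8.1: V ≈ 2226.09.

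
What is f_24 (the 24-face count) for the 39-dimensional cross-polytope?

f_24(39-orthoplex) = 2^25 · (39 choose 25) = 506151977009283072.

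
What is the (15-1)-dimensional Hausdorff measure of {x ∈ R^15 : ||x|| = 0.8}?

S = n·V_n(r)/r = 15·V_15(0.8)/0.8 (volume-to-surface relation), giving 0.251641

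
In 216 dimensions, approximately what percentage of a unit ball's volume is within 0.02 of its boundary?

1 - (1-0.02)^216 ≈ 0.98727 ≈ 98.73%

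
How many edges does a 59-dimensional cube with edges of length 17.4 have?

Each of the 2^59 = 576460752303423488 vertices has degree 59; total edges = 59·2^59/2 = 17005592192950992896.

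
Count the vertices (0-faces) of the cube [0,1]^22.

An n-cube has 2^n vertices; for n = 22 that is 2^22 = 4194304.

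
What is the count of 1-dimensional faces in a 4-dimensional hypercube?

Choose 1 of 4 axes to span the face (C(4,1) = 4 ways), then fix each of the remaining 3 coordinates at one of its two extreme values (2^3 = 8 ways): 4·8 = 32.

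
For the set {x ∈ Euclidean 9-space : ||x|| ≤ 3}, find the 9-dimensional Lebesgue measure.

The n-ball volume is π^(n/2)·r^n/Γ(n/2+1). With n=9, r=3: V = 23328·π^4/35 ≈ 64924.6.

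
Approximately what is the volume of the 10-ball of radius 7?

V_10(7) = π^(10/2) · (7)^10 / Γ(10/2 + 1) = 282475249·π^5/120 ≈ 7.20358e+08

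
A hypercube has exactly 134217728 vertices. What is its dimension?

Since 2^n = 134217728, we have n = 27.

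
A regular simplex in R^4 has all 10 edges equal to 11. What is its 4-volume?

V = (11^4 / 4!) · √((4+1) / 2^4) ≈ 341.024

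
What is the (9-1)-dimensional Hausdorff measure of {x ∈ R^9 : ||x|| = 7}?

S_9(7) = 2·π^(9/2)·(7)^8 / Γ(9/2) = 26353376·π^4/15 ≈ 1.71137e+08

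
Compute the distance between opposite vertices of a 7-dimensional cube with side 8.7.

The space diagonal of an n-cube of side s is s√n. Here 8.7·√7 ≈ 23.018.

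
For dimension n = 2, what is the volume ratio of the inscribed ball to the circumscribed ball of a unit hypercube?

Volume scales as r^n, and r_in/r_out = 1/√2, giving (1/√2)^2 ≈ 0.5.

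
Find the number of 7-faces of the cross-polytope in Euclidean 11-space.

An n-cross-polytope has 2^(k+1)·C(n,k+1) k-faces. Here 2^8·C(11,8) = 256·165 = 42240.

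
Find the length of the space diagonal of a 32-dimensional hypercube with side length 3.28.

Diagonal = √32 · 3.28 ≈ 18.5545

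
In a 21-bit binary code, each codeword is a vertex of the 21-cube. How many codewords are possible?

Number of vertices = 2^21 = 2097152.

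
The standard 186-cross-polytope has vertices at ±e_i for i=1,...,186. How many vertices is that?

An n-cross-polytope has 2n vertices; here n = 186, giving 372.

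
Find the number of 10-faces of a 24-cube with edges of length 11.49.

Choose 10 of 24 axes to span the face (C(24,10) = 1961256 ways), then fix each of the remaining 14 coordinates at one of its two extreme values (2^14 = 16384 ways): 1961256·16384 = 32133218304.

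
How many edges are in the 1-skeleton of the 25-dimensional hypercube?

Number of 1-faces = C(25,1)·2^(25-1) = 25·16777216 = 419430400.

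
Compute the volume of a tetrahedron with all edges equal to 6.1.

Volume = (√2/12) · 6.1³ = 26.75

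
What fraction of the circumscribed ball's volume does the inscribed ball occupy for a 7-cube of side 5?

The radii are 5/2 and 5√7/2, so the volume ratio is (1/√7)^7 = 7^{-7/2} ≈ 0.00110194.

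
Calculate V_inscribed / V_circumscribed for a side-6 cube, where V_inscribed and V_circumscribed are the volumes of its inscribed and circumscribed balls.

V_in / V_out = (r_in/r_out)^3 = (1/√3)^3 = 3^(-3/2) ≈ 0.19245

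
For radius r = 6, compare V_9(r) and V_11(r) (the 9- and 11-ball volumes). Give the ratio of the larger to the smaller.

V_9(6) ≈ 3.32414e+07, V_11(6) ≈ 6.83547e+08. The 11-ball is larger by a factor of 20.56.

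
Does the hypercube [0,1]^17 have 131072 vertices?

True. The 17-cube has 2^17 = 131072 vertices.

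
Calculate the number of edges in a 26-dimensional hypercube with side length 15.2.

Number of 1-faces = C(26,1)·2^(26-1) = 26·33554432 = 872415232.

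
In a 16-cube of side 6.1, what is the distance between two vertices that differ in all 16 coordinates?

Diagonal = √16 · 6.1 = 24.4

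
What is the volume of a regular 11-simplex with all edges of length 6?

For a regular n-simplex with edge a, V = (a^n / n!)·√((n+1)/2^n). With a=6, n=11: V ≈ 0.695719.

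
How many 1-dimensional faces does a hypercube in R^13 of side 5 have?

An n-cube has C(n,k)·2^(n-k) k-faces. Here C(13,1)·2^12 = 13·4096 = 53248.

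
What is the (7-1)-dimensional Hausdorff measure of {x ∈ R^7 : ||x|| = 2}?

S_7(2) = 2·π^(7/2)·(2)^6 / Γ(7/2) = 1024·π^3/15 ≈ 2116.7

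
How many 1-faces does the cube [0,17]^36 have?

Number of 1-faces = C(36,1)·2^(36-1) = 36·34359738368 = 1236950581248.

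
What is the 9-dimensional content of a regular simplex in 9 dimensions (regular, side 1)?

V_9 = √(10) · 1^9 / (9! · 2^(9/2)) ≈ 3.85125e-07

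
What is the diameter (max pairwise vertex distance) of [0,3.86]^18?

The space diagonal of an n-cube of side s is s√n. Here 3.86·√18 ≈ 16.3766.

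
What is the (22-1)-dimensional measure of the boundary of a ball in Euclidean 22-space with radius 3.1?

The surface area of an n-ball is 2π^(n/2) r^(n-1) / Γ(n/2). For n=22, r=3.1: 3.37685e+09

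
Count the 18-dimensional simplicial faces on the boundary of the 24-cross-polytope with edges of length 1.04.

Each 18-face is the convex hull of 19 vertices, one chosen as ±e_i from each of 19 distinct axes: 2^19·C(24,19) = 22284337152.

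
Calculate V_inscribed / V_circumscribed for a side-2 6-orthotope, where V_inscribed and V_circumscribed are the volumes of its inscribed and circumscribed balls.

V_in/V_out = n^(-n/2) = 6^(-6/2) ≈ 0.00462963.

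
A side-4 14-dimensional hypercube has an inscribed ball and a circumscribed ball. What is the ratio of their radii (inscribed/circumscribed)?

Ratio = (s/2)/(s√14/2) = 14^(-1/2) ≈ 0.267261.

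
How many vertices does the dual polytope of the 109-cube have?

The vertices are ±e_1, ..., ±e_109, so there are 2·109 = 218.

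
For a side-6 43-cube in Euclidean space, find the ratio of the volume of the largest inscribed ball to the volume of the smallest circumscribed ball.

V_in/V_out = n^(-n/2) = 43^(-43/2) ≈ 7.59326e-36.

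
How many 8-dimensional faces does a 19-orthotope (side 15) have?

Choose 8 of 19 axes to span the face (C(19,8) = 75582 ways), then fix each of the remaining 11 coordinates at one of its two extreme values (2^11 = 2048 ways): 75582·2048 = 154791936.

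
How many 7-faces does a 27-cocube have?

f_7(27-orthoplex) = 2^8 · (27 choose 8) = 568339200.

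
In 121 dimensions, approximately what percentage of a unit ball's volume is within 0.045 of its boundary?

1 - (1-0.045)^121 ≈ 0.996195 ≈ 99.62%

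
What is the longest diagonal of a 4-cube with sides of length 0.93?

The space diagonal of an n-cube of side s is s√n. Here 0.93·√4 = 1.86.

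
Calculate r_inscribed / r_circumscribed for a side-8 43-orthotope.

r_in / r_out = (8/2) / (8√43/2) = 1/√43 ≈ 0.152499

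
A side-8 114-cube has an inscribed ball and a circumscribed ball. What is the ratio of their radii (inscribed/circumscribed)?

Ratio = (s/2)/(s√114/2) = 114^(-1/2) ≈ 0.0936586.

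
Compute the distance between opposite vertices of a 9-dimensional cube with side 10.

d = √(10² + 10² + ... + 10²) [9 terms] = √(9·10²) = 10√9 = 30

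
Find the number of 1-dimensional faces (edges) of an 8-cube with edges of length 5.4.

The 8-cube has n·2^(n-1) = 8·2^7 = 8·128 = 1024 edges.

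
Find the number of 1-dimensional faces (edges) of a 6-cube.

An n-cube has n·2^(n-1) edges. With n = 6: 6·32 = 192.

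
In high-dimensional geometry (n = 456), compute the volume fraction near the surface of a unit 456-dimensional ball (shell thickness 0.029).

1 - (1-0.029)^456 ≈ 0.9999985142 ≈ 99.999851%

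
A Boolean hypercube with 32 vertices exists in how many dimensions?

n = log_2(32) = 5.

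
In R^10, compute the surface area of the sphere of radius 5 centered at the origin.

S_10(5) = 2·π^(10/2)·(5)^9 / Γ(10/2) = 1953125·π^5/12 ≈ 4.98079e+07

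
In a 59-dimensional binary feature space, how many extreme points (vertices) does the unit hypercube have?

The 59-cube has 2^59 = 576460752303423488 vertices.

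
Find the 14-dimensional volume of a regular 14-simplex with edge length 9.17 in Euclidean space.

V = (9.17^14 / 14!) · √((14+1) / 2^14) ≈ 10.3181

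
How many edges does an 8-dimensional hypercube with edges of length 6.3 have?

The 8-cube has n·2^(n-1) = 8·2^7 = 8·128 = 1024 edges.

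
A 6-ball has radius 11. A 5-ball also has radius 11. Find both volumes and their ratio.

V_6(11) ≈ 9.15492e+06. V_5(11) ≈ 847738. Ratio V_6/V_5 ≈ 10.8.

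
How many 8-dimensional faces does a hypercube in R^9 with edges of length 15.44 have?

Number of 8-faces = C(9,8) · 2^(9-8) = 9 · 2 = 18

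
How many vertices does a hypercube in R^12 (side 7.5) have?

An n-cube has 2^n vertices; for n = 12 that is 2^12 = 4096.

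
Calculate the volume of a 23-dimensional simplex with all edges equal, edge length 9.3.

V_23 = √(24) · 9.3^23 / (23! · 2^(23/2)) ≈ 0.00123275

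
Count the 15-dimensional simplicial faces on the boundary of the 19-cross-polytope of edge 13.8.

Each 15-face is the convex hull of 16 vertices, one chosen as ±e_i from each of 16 distinct axes: 2^16·C(19,16) = 63504384.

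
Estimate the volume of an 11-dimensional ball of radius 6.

V_11(6) = π^(11/2) · (6)^11 / Γ(11/2 + 1) = 859963392·π^5/385 ≈ 6.83547e+08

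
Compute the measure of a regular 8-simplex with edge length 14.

For a regular n-simplex with edge a, V = (a^n / n!)·√((n+1)/2^n). With a=14, n=8: V ≈ 6862.86.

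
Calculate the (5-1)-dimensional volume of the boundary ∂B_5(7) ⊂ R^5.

The surface area of an n-ball is 2π^(n/2) r^(n-1) / Γ(n/2). For n=5, r=7: 19208·π^2/3 ≈ 63191.8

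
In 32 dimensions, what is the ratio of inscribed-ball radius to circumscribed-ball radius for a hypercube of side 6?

For an n-cube of any side s, the inradius is s/2 and the circumradius is s√n/2, so the ratio is 1/√32 ≈ 0.176777.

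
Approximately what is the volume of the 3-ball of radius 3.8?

The n-ball volume is π^(n/2)·r^n/Γ(n/2+1). With n=3, r=3.8: V ≈ 229.847.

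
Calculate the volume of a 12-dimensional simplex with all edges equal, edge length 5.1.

For a regular n-simplex with edge a, V = (a^n / n!)·√((n+1)/2^n). With a=5.1, n=12: V ≈ 0.0364164.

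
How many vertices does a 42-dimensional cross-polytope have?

The 42-dimensional cross-polytope has 2n = 2·42 = 84 vertices.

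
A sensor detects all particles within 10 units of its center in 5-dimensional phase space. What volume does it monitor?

The n-ball volume is π^(n/2)·r^n/Γ(n/2+1). With n=5, r=10: V = 160000·π^2/3 ≈ 526379.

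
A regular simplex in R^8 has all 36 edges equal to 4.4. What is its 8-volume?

Volume = 4.4^8 · √(9/2^8) / 8! ≈ 0.653284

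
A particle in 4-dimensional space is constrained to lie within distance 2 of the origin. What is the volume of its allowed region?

The n-ball volume is π^(n/2)·r^n/Γ(n/2+1). With n=4, r=2: V = 8·π^2 ≈ 78.9568.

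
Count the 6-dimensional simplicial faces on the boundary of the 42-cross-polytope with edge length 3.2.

Number of 6-faces = 2^(6+1) · C(42,6+1) = 128 · 26978328 = 3453225984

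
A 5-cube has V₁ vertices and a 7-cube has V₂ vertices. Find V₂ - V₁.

V₁ = 2^5 = 32. V₂ = 2^7 = 128. V₂ - V₁ = 96.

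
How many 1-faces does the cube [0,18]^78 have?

Each of the 2^78 = 302231454903657293676544 vertices has degree 78; total edges = 78·2^78/2 = 11787026741242634453385216.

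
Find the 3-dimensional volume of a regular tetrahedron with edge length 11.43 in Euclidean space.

Volume = (√2/12) · 11.43³ = 175.984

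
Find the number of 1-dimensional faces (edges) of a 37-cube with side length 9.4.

The 37-cube has n·2^(n-1) = 37·2^36 = 37·68719476736 = 2542620639232 edges.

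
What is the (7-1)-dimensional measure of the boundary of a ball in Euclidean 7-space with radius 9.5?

S_7(9.5) = 2·π^(7/2)·(9.5)^6 / Γ(7/2) = 47045881·π^3/60 ≈ 2.4312e+07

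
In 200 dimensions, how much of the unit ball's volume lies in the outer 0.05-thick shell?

Shell fraction = 1 - (1-0.05)^200 ≈ 0.999965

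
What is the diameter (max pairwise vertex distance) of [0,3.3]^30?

||(3.3,3.3,...,3.3)|| = √(30)·3.3 ≈ 18.0748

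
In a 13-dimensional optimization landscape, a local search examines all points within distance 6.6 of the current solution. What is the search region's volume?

V_13(6.6) = π^(13/2) · (6.6)^13 / Γ(13/2 + 1) ≈ 4.10594e+10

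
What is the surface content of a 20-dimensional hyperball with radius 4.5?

|∂B_20(4.5)| = 16677181699666569·π^10/1174405120 ≈ 1.32985e+12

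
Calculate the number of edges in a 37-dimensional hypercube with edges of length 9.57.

An n-cube has n·2^(n-1) edges. With n = 37: 37·68719476736 = 2542620639232.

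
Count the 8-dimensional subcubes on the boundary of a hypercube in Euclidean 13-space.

Choose 8 of 13 axes to span the face (C(13,8) = 1287 ways), then fix each of the remaining 5 coordinates at one of its two extreme values (2^5 = 32 ways): 1287·32 = 41184.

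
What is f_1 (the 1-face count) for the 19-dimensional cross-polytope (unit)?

Each 1-face is the convex hull of 2 vertices, one chosen as ±e_i from each of 2 distinct axes: 2^2·C(19,2) = 684.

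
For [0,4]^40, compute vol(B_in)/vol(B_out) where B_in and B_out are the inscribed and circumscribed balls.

Volume scales as r^n, and r_in/r_out = 1/√40, giving (1/√40)^40 ≈ 9.09495e-33.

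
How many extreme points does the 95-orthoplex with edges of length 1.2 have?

The vertices are ±e_1, ..., ±e_95, so there are 2·95 = 190.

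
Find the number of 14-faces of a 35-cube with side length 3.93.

Choose 14 of 35 axes to span the face (C(35,14) = 2319959400 ways), then fix each of the remaining 21 coordinates at one of its two extreme values (2^21 = 2097152 ways): 2319959400·2097152 = 4865307495628800.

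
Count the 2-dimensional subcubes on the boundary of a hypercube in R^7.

Number of 2-faces = C(7,2) · 2^(7-2) = 21 · 32 = 672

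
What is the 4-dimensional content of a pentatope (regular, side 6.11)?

V_4 = √(5) · 6.11^4 / (4! · 2^(4/2)) ≈ 32.4622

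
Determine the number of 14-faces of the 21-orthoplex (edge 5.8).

f_14(21-orthoplex) = 2^15 · (21 choose 15) = 1778122752.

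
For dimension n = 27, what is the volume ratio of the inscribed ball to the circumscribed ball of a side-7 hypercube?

V_in / V_out = (r_in/r_out)^27 = (1/√27)^27 = 27^(-27/2) ≈ 4.74886e-20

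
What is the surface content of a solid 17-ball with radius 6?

The surface area of an n-ball is 2π^(n/2) r^(n-1) / Γ(n/2). For n=17, r=6: 17832200896512·π^8/25025 ≈ 6.76129e+12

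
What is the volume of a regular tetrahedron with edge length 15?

Volume = (√2/12) · 15³ = 397.748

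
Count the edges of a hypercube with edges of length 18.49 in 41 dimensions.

The 41-cube has n·2^(n-1) = 41·2^40 = 41·1099511627776 = 45079976738816 edges.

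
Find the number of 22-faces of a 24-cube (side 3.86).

An n-cube has C(n,k)·2^(n-k) k-faces. Here C(24,22)·2^2 = 276·4 = 1104.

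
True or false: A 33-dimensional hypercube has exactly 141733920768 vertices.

False. The 33-cube has 2^33 = 8589934592 vertices.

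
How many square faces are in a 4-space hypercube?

Choose 2 of 4 axes to span the face (C(4,2) = 6 ways), then fix each of the remaining 2 coordinates at one of its two extreme values (2^2 = 4 ways): 6·4 = 24.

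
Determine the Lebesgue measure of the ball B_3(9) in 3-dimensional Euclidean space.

The n-ball volume is π^(n/2)·r^n/Γ(n/2+1). With n=3, r=9: V = 972·π ≈ 3053.63.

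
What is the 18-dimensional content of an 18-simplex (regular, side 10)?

V_18 = √(19) · 10^18 / (18! · 2^(18/2)) ≈ 1.32974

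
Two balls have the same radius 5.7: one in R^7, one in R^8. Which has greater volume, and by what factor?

V_7(5.7) ≈ 923643, V_8(5.7) ≈ 4.52259e+06. The 8-ball is larger by a factor of 4.896.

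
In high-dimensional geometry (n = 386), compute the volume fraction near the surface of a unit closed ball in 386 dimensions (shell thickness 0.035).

1 - (1-0.035)^386 ≈ 0.9999989345 ≈ 99.999893%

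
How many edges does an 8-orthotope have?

Each of the 2^8 = 256 vertices has degree 8; total edges = 8·2^8/2 = 1024.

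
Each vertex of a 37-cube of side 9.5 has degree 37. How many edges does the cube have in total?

Each of the 2^37 = 137438953472 vertices has degree 37; total edges = 37·2^37/2 = 2542620639232.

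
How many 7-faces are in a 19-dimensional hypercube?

Choose 7 of 19 axes to span the face (C(19,7) = 50388 ways), then fix each of the remaining 12 coordinates at one of its two extreme values (2^12 = 4096 ways): 50388·4096 = 206389248.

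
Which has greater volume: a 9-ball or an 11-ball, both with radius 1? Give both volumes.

V_9(1.0) ≈ 3.29851. V_11(1.0) ≈ 1.8841. The 9-ball is larger.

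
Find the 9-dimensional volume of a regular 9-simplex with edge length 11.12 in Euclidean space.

V_9 = √(10) · 11.12^9 / (9! · 2^(9/2)) ≈ 1001.26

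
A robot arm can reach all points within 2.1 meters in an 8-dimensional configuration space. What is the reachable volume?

Volume = π^{8/2}·(2.1)^8/Γ(5) ≈ 1535.12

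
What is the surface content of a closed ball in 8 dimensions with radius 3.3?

S = n·V_n(r)/r = 8·V_8(3.3)/3.3 (volume-to-surface relation), giving 138381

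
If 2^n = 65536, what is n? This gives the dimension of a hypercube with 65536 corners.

2^n = 65536 ⇒ n = log_2(65536) = 16.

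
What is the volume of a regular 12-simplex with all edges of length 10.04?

For a regular n-simplex with edge a, V = (a^n / n!)·√((n+1)/2^n). With a=10.04, n=12: V ≈ 123.384.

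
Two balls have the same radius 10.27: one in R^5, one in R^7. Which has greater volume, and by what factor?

V_5(10.27) ≈ 601382, V_7(10.27) ≈ 5.69342e+07. The 7-ball is larger by a factor of 94.67.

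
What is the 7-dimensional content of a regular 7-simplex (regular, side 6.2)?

V = (6.2^7 / 7!) · √((7+1) / 2^7) ≈ 17.4683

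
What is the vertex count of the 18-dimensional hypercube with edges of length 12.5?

An n-cube has 2^n vertices; for n = 18 that is 2^18 = 262144.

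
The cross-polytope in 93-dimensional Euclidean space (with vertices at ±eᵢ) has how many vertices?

An n-cross-polytope has 2n vertices; here n = 93, giving 186.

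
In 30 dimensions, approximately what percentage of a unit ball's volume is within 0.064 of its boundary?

1 - (1-0.064)^30 ≈ 0.862509 ≈ 86.25%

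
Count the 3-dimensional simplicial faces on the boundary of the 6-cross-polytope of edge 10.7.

f_3(6-orthoplex) = 2^4 · (6 choose 4) = 240.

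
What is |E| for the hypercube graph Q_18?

An n-cube has n·2^(n-1) edges. With n = 18: 18·131072 = 2359296.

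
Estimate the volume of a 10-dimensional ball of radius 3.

V = 19683·π^5/40 ≈ 150585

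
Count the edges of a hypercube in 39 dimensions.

An n-cube has n·2^(n-1) edges. With n = 39: 39·274877906944 = 10720238370816.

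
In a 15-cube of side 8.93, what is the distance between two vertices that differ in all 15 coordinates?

Diagonal = √15 · 8.93 ≈ 34.5857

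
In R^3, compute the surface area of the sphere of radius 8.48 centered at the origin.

S_3(8.48) = 2·π^(3/2)·(8.48)^2 / Γ(3/2) = 4πr² = 4π·(8.48)² ≈ 903.653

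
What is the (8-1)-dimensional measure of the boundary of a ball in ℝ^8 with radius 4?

|∂B_8(4)| = 16384·π^4/3 ≈ 531984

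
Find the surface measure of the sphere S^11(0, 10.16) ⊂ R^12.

|∂B_12(10.16)| ≈ 1.908e+12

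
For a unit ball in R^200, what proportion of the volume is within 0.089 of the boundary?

V(inner)/V(outer) = ((1-0.089)/1)^200 ≈ 8.011e-09, so the shell fraction is 0.999999992.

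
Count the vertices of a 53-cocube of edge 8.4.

The vertices are ±e_1, ..., ±e_53, so there are 2·53 = 106.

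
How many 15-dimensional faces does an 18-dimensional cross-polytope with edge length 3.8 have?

An n-cross-polytope has 2^(k+1)·C(n,k+1) k-faces. Here 2^16·C(18,16) = 65536·153 = 10027008.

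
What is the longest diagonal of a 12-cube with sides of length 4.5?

||(4.5,4.5,...,4.5)|| = √(12)·4.5 ≈ 15.5885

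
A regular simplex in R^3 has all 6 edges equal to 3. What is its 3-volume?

Volume = (√2/12) · 3³ = 3.18198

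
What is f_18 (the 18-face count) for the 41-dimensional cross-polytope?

Number of 18-faces = 2^(18+1) · C(41,18+1) = 524288 · 244662670200 = 128273702033817600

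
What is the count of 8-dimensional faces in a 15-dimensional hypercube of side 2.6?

Choose 8 of 15 axes to span the face (C(15,8) = 6435 ways), then fix each of the remaining 7 coordinates at one of its two extreme values (2^7 = 128 ways): 6435·128 = 823680.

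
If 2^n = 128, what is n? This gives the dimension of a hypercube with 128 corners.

2^n = 128 ⇒ n = log_2(128) = 7.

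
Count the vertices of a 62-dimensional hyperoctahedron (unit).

An n-cross-polytope has 2n vertices; here n = 62, giving 124.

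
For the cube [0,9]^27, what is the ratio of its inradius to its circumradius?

r_in / r_out = (9/2) / (9√27/2) = 1/√27 ≈ 0.19245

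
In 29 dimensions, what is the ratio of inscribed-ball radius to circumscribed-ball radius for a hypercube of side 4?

r_in / r_out = (4/2) / (4√29/2) = 1/√29 ≈ 0.185695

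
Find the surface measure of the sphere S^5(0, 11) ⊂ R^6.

|∂B_6(11)| = 161051·π^3 ≈ 4.99359e+06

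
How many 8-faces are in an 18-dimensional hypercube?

Number of 8-faces = C(18,8) · 2^(18-8) = 43758 · 1024 = 44808192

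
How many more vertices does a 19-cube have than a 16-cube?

The 19-cube has 2^19 = 524288 vertices. The 16-cube has 2^16 = 65536 vertices. Difference: 524288 - 65536 = 458752.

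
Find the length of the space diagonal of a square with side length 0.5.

Diagonal = √2 · 0.5 ≈ 0.707107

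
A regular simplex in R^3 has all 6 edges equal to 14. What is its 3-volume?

Volume = (√2/12) · 14³ = 323.384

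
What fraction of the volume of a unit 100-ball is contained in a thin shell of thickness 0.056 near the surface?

V(inner)/V(outer) = ((1-0.056)/1)^100 ≈ 0.003142, so the shell fraction is 0.996858.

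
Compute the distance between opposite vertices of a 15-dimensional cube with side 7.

Diagonal = √15 · 7 ≈ 27.1109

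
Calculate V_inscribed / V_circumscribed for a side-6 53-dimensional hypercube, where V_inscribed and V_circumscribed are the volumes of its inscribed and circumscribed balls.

V_in / V_out = (r_in/r_out)^53 = (1/√53)^53 = 53^(-53/2) ≈ 2.02623e-46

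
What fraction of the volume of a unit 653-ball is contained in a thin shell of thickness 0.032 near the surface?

V(inner)/V(outer) = ((1-0.032)/1)^653 ≈ 5.979e-10, so the shell fraction is 0.9999999994.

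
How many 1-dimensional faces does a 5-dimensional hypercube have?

Choose 1 of 5 axes to span the face (C(5,1) = 5 ways), then fix each of the remaining 4 coordinates at one of its two extreme values (2^4 = 16 ways): 5·16 = 80.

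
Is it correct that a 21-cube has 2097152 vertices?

True. The 21-cube has 2^21 = 2097152 vertices.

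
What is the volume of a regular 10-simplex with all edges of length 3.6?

For a regular n-simplex with edge a, V = (a^n / n!)·√((n+1)/2^n). With a=3.6, n=10: V ≈ 0.0104426.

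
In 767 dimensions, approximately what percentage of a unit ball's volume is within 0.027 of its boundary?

1 - (1-0.027)^767 ≈ 0.9999999992 ≈ (100 - 7.63e-08)%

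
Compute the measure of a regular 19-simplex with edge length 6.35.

Volume = 6.35^19 · √(20/2^19) / 19! ≈ 9.08524e-05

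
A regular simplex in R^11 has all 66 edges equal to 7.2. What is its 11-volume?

Volume = 7.2^11 · √(12/2^11) / 11! ≈ 5.16925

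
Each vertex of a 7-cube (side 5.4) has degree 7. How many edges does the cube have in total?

Number of 1-faces = C(7,1)·2^(7-1) = 7·64 = 448.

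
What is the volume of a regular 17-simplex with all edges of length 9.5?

V_17 = √(18) · 9.5^17 / (17! · 2^(17/2)) ≈ 1.37757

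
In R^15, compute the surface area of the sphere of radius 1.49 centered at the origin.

|∂B_15(1.49)| ≈ 1521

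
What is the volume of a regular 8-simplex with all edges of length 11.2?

Volume = 11.2^8 · √(9/2^8) / 8! ≈ 1151.4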